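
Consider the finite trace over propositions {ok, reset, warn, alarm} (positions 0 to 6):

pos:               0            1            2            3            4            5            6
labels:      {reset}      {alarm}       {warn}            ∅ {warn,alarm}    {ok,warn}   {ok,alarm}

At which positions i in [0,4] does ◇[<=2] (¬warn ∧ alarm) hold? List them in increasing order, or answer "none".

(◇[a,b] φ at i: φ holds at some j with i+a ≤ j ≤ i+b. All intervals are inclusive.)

0, 1, 4

Evaluate at each i in [0,4]:
  i=0: ✓ (witness j=1)
  i=1: ✓ (witness j=1)
  i=2: ✗ (none in [2,4])
  i=3: ✗ (none in [3,5])
  i=4: ✓ (witness j=6)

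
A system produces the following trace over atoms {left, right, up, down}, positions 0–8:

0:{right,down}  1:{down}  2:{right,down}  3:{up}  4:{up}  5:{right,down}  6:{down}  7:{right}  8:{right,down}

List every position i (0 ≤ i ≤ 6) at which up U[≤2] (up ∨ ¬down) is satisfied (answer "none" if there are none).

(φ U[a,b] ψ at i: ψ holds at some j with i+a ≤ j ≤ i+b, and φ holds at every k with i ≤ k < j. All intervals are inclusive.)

3, 4

Evaluate at each i in [0,6]:
  i=0: ✗ (no rhs in [0,2])
  i=1: ✗ (lhs fails at k=1 before rhs at j=3)
  i=2: ✗ (lhs fails at k=2 before rhs at j=3)
  i=3: ✓ (rhs at j=3)
  i=4: ✓ (rhs at j=4)
  i=5: ✗ (lhs fails at k=5 before rhs at j=7)
  i=6: ✗ (lhs fails at k=6 before rhs at j=7)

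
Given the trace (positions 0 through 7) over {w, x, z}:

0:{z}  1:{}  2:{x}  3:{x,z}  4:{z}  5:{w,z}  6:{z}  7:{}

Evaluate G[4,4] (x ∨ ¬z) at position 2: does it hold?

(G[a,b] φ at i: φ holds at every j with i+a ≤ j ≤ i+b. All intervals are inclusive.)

Does not hold

Check (x ∨ ¬z) at every j in [6,6]:
  j=6: false
Fails at j=6 → formula fails.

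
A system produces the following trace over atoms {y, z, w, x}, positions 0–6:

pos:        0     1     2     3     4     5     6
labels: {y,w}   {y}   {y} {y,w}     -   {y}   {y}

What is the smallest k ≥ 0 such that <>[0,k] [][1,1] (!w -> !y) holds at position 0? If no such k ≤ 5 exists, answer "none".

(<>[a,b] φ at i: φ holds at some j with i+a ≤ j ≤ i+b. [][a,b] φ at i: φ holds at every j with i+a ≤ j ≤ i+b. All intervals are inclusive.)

Scan j = 0,1,… for [][1,1] (!w -> !y):
  j=0: fails
  j=1: fails
  j=2: holds
First hit at j=2, so smallest k = 2-0 = 2.

2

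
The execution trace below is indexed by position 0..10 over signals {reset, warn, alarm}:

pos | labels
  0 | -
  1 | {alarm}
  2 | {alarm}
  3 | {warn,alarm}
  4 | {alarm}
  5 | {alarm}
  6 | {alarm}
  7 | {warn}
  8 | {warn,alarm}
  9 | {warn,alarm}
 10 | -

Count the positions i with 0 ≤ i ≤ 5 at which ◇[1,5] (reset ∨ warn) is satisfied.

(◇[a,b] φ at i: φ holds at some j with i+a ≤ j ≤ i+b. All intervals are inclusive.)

6

Evaluate at each i in [0,5]:
  i=0: ✓ (witness j=3)
  i=1: ✓ (witness j=3)
  i=2: ✓ (witness j=3)
  i=3: ✓ (witness j=7)
  i=4: ✓ (witness j=7)
  i=5: ✓ (witness j=7)
Positions where it holds: {0, 1, 2, 3, 4, 5} → 6.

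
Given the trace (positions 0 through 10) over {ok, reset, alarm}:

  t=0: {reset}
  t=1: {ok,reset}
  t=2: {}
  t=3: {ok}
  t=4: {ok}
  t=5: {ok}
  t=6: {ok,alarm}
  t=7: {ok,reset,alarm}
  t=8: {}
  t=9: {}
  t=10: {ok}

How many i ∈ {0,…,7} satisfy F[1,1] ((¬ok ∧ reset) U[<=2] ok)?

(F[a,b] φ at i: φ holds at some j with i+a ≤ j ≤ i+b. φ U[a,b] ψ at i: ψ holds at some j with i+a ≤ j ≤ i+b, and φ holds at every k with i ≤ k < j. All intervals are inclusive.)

Evaluate at each i in [0,7]:
  i=0: ✓ (witness j=1)
  i=1: ✗ (none in [2,2])
  i=2: ✓ (witness j=3)
  i=3: ✓ (witness j=4)
  i=4: ✓ (witness j=5)
  i=5: ✓ (witness j=6)
  i=6: ✓ (witness j=7)
  i=7: ✗ (none in [8,8])
Positions where it holds: {0, 2, 3, 4, 5, 6} → 6.

6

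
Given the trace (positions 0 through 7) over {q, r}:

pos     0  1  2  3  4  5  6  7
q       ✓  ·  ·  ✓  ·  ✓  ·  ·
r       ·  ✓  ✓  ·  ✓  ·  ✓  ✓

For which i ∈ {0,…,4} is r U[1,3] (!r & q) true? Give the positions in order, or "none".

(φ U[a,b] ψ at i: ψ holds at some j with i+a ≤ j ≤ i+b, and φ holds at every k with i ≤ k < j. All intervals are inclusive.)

Evaluate at each i in [0,4]:
  i=0: ✗ (lhs fails at k=0 before rhs at j=3)
  i=1: ✓ (rhs at j=3; lhs holds on [1,2])
  i=2: ✓ (rhs at j=3; lhs holds on [2,2])
  i=3: ✗ (lhs fails at k=3 before rhs at j=5)
  i=4: ✓ (rhs at j=5; lhs holds on [4,4])

1, 2, 4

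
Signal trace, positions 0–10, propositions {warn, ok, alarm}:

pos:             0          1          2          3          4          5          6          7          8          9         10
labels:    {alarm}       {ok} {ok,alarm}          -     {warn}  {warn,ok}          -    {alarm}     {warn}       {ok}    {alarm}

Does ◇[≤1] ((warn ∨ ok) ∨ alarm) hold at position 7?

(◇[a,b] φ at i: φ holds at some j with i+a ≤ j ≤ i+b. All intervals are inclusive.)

True

Check ((warn ∨ ok) ∨ alarm) at each j in [7,8]:
  j=7: true
  j=8: true
Found at j=7 → formula holds.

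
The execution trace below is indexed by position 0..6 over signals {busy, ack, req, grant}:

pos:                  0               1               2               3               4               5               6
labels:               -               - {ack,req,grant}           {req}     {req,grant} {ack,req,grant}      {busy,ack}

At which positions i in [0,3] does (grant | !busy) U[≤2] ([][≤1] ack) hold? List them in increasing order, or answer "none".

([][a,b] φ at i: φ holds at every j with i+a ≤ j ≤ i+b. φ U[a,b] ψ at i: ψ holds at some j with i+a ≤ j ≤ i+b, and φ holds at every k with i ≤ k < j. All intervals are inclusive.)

3

Evaluate at each i in [0,3]:
  i=0: ✗ (no rhs in [0,2])
  i=1: ✗ (no rhs in [1,3])
  i=2: ✗ (no rhs in [2,4])
  i=3: ✓ (rhs at j=5; lhs holds on [3,4])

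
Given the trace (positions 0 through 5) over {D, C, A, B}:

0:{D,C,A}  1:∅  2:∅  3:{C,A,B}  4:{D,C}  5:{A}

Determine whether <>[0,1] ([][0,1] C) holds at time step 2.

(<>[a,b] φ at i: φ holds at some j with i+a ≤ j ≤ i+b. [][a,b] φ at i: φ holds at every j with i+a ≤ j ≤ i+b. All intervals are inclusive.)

Check [][0,1] C at each j in [2,3]:
  j=2: fails at 2
  j=3: holds on [3,4]
Found at j=3 → formula holds.

Yes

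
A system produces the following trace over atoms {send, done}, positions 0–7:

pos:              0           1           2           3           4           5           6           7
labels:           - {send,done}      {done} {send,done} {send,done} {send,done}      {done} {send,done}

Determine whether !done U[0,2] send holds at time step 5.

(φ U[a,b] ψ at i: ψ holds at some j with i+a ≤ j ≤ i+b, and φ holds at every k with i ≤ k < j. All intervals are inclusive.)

Yes

Need some j in [5,7] with send, and !done at every k in [5,j-1].
  j=5: send holds; no prefix to check → satisfied.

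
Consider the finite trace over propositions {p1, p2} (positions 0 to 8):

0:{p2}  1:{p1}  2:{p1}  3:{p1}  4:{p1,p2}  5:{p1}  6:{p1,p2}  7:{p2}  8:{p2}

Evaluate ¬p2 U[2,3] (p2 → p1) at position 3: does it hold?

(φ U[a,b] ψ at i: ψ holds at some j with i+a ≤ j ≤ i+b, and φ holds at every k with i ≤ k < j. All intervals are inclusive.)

Need some j in [5,6] with (p2 → p1), and ¬p2 at every k in [3,j-1].
  j=5: (p2 → p1) holds, but ¬p2 fails at k=4 → not this j.
  j=6: (p2 → p1) holds, but ¬p2 fails at k=4 → not this j.
No j in the window works → until fails.

No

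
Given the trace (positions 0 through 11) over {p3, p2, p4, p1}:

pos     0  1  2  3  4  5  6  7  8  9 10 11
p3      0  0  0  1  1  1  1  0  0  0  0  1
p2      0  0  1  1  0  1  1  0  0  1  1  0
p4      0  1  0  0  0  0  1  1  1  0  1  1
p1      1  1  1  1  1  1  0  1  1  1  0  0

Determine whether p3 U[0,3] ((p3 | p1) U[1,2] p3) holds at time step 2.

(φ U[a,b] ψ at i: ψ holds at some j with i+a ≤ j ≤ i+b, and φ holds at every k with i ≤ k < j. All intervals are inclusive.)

Need some j in [2,5] with ((p3 | p1) U[1,2] p3), and p3 at every k in [2,j-1].
  j=2: ((p3 | p1) U[1,2] p3) holds; no prefix to check → satisfied.

Holds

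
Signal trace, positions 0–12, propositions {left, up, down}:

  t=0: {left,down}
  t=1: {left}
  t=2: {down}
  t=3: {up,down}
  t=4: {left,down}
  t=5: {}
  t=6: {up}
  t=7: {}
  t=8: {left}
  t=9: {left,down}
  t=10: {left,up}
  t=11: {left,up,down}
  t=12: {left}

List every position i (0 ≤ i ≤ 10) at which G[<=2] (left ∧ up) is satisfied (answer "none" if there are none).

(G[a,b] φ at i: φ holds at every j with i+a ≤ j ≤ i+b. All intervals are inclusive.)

none

Evaluate at each i in [0,10]:
  i=0: ✗ (fails at j=0)
  i=1: ✗ (fails at j=1)
  i=2: ✗ (fails at j=2)
  i=3: ✗ (fails at j=3)
  i=4: ✗ (fails at j=4)
  i=5: ✗ (fails at j=5)
  i=6: ✗ (fails at j=6)
  i=7: ✗ (fails at j=7)
  i=8: ✗ (fails at j=8)
  i=9: ✗ (fails at j=9)
  i=10: ✗ (fails at j=12)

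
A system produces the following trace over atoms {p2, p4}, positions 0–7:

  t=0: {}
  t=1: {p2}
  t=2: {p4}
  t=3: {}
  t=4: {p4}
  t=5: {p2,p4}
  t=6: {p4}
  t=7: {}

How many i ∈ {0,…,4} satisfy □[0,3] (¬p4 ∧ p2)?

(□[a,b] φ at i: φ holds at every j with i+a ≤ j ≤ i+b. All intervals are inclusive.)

0

Evaluate at each i in [0,4]:
  i=0: ✗ (fails at j=0)
  i=1: ✗ (fails at j=2)
  i=2: ✗ (fails at j=2)
  i=3: ✗ (fails at j=3)
  i=4: ✗ (fails at j=4)
Positions where it holds: {} → 0.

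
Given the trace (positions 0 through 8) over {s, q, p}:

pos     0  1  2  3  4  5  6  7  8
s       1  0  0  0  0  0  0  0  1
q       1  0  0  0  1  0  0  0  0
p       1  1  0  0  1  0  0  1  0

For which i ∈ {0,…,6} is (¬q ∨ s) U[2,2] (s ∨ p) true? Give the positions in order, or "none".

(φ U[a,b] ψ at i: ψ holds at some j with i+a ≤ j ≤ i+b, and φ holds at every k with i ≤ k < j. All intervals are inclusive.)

2, 5, 6

Evaluate at each i in [0,6]:
  i=0: ✗ (no rhs in [2,2])
  i=1: ✗ (no rhs in [3,3])
  i=2: ✓ (rhs at j=4; lhs holds on [2,3])
  i=3: ✗ (no rhs in [5,5])
  i=4: ✗ (no rhs in [6,6])
  i=5: ✓ (rhs at j=7; lhs holds on [5,6])
  i=6: ✓ (rhs at j=8; lhs holds on [6,7])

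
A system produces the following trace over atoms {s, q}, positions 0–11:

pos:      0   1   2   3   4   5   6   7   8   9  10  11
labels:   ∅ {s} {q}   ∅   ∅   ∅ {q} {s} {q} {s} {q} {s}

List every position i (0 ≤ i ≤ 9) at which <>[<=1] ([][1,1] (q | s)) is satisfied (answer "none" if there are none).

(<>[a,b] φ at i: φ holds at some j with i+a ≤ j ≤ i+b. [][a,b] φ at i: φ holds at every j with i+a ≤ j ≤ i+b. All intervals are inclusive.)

Evaluate at each i in [0,9]:
  i=0: ✓ (witness j=0)
  i=1: ✓ (witness j=1)
  i=2: ✗ (none in [2,3])
  i=3: ✗ (none in [3,4])
  i=4: ✓ (witness j=5)
  i=5: ✓ (witness j=5)
  i=6: ✓ (witness j=6)
  i=7: ✓ (witness j=7)
  i=8: ✓ (witness j=8)
  i=9: ✓ (witness j=9)

0, 1, 4, 5, 6, 7, 8, 9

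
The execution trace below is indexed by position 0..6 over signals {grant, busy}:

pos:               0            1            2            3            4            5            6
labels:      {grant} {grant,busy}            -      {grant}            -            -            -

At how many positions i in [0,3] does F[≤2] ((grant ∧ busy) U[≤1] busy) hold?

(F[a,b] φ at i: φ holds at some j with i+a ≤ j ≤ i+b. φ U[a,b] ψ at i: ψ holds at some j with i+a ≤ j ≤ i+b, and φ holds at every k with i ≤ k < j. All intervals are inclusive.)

Evaluate at each i in [0,3]:
  i=0: ✓ (witness j=1)
  i=1: ✓ (witness j=1)
  i=2: ✗ (none in [2,4])
  i=3: ✗ (none in [3,5])
Positions where it holds: {0, 1} → 2.

2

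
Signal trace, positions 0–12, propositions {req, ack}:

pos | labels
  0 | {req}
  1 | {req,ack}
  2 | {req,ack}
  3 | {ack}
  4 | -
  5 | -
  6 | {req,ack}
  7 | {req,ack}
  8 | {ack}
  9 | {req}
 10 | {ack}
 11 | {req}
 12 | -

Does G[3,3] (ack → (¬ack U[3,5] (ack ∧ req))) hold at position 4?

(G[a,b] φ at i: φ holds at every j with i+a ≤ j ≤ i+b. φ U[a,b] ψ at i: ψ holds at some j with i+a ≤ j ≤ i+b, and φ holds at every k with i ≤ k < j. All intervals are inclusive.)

Check (ack → (¬ack U[3,5] (ack ∧ req))) at every j in [7,7]:
  j=7: antecedent true; consequent fails → ✗
Fails at j=7 → formula fails.

No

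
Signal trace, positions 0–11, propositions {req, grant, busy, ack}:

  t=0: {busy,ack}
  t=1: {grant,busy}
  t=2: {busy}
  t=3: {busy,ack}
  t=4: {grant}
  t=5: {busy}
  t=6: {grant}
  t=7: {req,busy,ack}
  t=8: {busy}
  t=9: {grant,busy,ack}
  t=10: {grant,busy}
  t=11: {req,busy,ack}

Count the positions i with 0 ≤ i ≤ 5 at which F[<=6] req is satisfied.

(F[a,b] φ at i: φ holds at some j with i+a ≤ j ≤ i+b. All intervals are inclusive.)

Evaluate at each i in [0,5]:
  i=0: ✗ (none in [0,6])
  i=1: ✓ (witness j=7)
  i=2: ✓ (witness j=7)
  i=3: ✓ (witness j=7)
  i=4: ✓ (witness j=7)
  i=5: ✓ (witness j=7)
Positions where it holds: {1, 2, 3, 4, 5} → 5.

5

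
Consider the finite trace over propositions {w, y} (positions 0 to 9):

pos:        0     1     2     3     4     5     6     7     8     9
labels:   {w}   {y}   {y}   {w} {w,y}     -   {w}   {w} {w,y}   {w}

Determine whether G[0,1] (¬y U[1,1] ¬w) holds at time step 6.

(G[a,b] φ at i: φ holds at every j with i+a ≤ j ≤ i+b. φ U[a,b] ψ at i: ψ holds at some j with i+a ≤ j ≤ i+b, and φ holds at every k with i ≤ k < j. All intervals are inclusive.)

Check (¬y U[1,1] ¬w) at every j in [6,7]:
  j=6: fails
  j=7: fails
Fails at j=6 → formula fails.

No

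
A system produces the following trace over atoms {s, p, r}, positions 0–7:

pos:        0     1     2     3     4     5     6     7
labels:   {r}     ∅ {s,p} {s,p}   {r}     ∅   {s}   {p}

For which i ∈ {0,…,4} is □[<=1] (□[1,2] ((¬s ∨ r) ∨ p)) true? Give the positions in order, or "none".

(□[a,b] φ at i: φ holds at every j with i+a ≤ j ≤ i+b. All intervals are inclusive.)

Evaluate at each i in [0,4]:
  i=0: ✓ (all of [0,1])
  i=1: ✓ (all of [1,2])
  i=2: ✓ (all of [2,3])
  i=3: ✗ (fails at j=4)
  i=4: ✗ (fails at j=4)

0, 1, 2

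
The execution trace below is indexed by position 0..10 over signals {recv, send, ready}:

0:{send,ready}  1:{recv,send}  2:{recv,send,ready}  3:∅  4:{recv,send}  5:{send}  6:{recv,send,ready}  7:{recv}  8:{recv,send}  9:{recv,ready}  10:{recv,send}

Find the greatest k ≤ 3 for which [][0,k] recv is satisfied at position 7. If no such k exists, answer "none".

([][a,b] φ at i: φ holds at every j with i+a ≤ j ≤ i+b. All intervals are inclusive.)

recv must hold from j=7 onward; find where it first fails.
  j=7: holds
  j=8: holds
  j=9: holds
  j=10: holds
Holds through j=10; largest k = 3.

3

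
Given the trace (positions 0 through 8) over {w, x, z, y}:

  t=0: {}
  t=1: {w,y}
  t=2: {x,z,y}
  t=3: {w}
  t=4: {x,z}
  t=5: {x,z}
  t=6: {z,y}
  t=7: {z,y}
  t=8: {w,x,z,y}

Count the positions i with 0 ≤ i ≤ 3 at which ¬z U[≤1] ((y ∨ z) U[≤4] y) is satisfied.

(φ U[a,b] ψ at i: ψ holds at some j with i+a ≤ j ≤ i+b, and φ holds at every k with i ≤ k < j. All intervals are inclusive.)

Evaluate at each i in [0,3]:
  i=0: ✓ (rhs at j=1; lhs holds on [0,0])
  i=1: ✓ (rhs at j=1)
  i=2: ✓ (rhs at j=2)
  i=3: ✓ (rhs at j=4; lhs holds on [3,3])
Positions where it holds: {0, 1, 2, 3} → 4.

4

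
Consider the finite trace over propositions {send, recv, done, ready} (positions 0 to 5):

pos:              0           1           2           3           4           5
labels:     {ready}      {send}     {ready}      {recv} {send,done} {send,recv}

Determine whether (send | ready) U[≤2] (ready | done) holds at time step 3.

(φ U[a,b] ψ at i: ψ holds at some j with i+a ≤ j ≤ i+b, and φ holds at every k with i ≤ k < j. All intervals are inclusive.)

No

Need some j in [3,5] with (ready | done), and (send | ready) at every k in [3,j-1].
  j=3: (ready | done) false.
  j=4: (ready | done) holds, but (send | ready) fails at k=3 → not this j.
  j=5: (ready | done) false.
No j in the window works → until fails.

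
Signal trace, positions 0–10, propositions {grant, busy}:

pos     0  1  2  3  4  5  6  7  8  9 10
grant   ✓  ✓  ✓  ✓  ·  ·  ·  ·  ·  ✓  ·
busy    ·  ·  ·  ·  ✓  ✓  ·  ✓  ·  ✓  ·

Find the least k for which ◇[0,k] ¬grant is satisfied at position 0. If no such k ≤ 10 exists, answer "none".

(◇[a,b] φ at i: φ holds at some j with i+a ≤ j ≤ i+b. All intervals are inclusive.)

Scan j = 0,1,… for ¬grant:
  j=0: fails
  j=1: fails
  j=2: fails
  j=3: fails
  j=4: holds
First hit at j=4, so smallest k = 4-0 = 4.

4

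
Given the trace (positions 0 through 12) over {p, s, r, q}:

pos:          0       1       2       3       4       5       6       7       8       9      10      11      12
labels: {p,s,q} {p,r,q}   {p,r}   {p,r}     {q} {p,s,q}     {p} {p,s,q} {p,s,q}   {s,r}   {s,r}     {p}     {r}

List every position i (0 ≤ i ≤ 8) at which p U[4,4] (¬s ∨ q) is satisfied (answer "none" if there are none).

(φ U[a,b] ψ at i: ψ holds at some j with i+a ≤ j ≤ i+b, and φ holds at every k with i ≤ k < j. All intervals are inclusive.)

0

Evaluate at each i in [0,8]:
  i=0: ✓ (rhs at j=4; lhs holds on [0,3])
  i=1: ✗ (lhs fails at k=4 before rhs at j=5)
  i=2: ✗ (lhs fails at k=4 before rhs at j=6)
  i=3: ✗ (lhs fails at k=4 before rhs at j=7)
  i=4: ✗ (lhs fails at k=4 before rhs at j=8)
  i=5: ✗ (no rhs in [9,9])
  i=6: ✗ (no rhs in [10,10])
  i=7: ✗ (lhs fails at k=9 before rhs at j=11)
  i=8: ✗ (lhs fails at k=9 before rhs at j=12)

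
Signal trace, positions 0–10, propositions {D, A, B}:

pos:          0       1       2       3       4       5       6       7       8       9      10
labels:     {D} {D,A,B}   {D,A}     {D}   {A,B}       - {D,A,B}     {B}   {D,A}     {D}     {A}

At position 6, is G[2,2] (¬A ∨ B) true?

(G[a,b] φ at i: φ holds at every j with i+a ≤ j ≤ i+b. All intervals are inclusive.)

Check (¬A ∨ B) at every j in [8,8]:
  j=8: false
Fails at j=8 → formula fails.

False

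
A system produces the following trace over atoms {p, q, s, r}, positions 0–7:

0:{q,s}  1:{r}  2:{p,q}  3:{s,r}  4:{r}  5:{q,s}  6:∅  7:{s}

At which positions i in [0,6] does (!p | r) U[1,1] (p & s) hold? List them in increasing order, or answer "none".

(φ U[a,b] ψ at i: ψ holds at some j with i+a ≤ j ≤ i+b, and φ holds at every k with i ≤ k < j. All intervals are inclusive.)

none

Evaluate at each i in [0,6]:
  i=0: ✗ (no rhs in [1,1])
  i=1: ✗ (no rhs in [2,2])
  i=2: ✗ (no rhs in [3,3])
  i=3: ✗ (no rhs in [4,4])
  i=4: ✗ (no rhs in [5,5])
  i=5: ✗ (no rhs in [6,6])
  i=6: ✗ (no rhs in [7,7])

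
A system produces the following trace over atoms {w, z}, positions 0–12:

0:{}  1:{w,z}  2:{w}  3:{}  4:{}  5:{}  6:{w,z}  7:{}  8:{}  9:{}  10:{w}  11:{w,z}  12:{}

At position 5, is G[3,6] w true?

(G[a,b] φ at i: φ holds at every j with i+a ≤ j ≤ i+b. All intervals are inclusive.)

Check w at every j in [8,11]:
  j=8: false
  j=9: false
  j=10: true
  j=11: true
Fails at j=8 → formula fails.

False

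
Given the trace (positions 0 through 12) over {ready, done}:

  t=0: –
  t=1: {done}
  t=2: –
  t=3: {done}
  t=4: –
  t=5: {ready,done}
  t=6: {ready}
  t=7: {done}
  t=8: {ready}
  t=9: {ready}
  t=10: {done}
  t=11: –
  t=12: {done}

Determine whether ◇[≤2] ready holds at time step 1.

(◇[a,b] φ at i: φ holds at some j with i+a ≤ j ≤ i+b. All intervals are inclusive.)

Check ready at each j in [1,3]:
  j=1: false
  j=2: false
  j=3: false
No position in the window satisfies it → formula fails.

Does not hold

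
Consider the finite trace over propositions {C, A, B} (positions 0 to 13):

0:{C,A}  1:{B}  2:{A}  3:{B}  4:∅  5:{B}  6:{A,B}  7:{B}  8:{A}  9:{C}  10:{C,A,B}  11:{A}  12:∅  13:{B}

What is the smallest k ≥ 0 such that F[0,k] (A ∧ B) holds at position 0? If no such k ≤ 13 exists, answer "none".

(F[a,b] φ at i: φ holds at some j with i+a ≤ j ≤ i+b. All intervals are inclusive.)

Scan j = 0,1,… for (A ∧ B):
  j=0: fails
  j=1: fails
  j=2: fails
  j=3: fails
  j=4: fails
  j=5: fails
  j=6: holds
First hit at j=6, so smallest k = 6-0 = 6.

6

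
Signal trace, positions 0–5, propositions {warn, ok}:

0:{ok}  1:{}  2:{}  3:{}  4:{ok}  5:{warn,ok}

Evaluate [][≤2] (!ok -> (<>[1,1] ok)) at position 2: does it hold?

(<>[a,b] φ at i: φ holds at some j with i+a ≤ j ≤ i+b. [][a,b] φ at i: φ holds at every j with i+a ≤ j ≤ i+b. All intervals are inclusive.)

Check (!ok -> (<>[1,1] ok)) at every j in [2,4]:
  j=2: antecedent true; consequent fails (none in [3,3]) → ✗
  j=3: antecedent true; consequent holds (witness at 4) → ✓
  j=4: antecedent false → ✓
Fails at j=2 → formula fails.

No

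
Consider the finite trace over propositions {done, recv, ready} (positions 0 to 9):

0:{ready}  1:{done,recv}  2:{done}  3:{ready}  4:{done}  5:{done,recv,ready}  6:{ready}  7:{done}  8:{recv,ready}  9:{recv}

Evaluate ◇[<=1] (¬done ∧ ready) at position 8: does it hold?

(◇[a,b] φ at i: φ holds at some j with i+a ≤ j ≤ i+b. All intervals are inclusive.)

True

Check (¬done ∧ ready) at each j in [8,9]:
  j=8: true
  j=9: false
Found at j=8 → formula holds.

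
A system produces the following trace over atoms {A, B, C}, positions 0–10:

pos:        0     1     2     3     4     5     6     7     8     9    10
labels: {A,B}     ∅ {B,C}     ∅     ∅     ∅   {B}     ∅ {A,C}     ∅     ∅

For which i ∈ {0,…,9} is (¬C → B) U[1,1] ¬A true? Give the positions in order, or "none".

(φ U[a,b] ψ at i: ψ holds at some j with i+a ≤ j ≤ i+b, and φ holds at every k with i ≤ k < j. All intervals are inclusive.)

0, 2, 6, 8

Evaluate at each i in [0,9]:
  i=0: ✓ (rhs at j=1; lhs holds on [0,0])
  i=1: ✗ (lhs fails at k=1 before rhs at j=2)
  i=2: ✓ (rhs at j=3; lhs holds on [2,2])
  i=3: ✗ (lhs fails at k=3 before rhs at j=4)
  i=4: ✗ (lhs fails at k=4 before rhs at j=5)
  i=5: ✗ (lhs fails at k=5 before rhs at j=6)
  i=6: ✓ (rhs at j=7; lhs holds on [6,6])
  i=7: ✗ (no rhs in [8,8])
  i=8: ✓ (rhs at j=9; lhs holds on [8,8])
  i=9: ✗ (lhs fails at k=9 before rhs at j=10)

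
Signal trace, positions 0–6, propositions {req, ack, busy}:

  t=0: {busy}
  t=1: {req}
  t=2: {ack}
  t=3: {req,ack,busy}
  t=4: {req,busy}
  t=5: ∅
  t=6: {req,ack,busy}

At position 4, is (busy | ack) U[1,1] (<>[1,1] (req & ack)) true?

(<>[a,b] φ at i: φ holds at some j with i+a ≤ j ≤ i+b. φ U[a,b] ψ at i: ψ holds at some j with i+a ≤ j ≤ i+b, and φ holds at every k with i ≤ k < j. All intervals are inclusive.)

Need some j in [5,5] with <>[1,1] (req & ack), and (busy | ack) at every k in [4,j-1].
  j=5: <>[1,1] (req & ack) holds; (busy | ack) holds at every k in [4,4] → satisfied.

Yes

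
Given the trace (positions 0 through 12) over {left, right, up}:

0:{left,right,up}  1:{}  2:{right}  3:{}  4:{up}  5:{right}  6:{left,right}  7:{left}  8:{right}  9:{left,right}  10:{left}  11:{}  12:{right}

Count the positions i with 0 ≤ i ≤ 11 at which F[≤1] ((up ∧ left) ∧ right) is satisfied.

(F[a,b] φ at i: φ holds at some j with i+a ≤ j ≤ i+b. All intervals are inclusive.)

Evaluate at each i in [0,11]:
  i=0: ✓ (witness j=0)
  i=1: ✗ (none in [1,2])
  i=2: ✗ (none in [2,3])
  i=3: ✗ (none in [3,4])
  i=4: ✗ (none in [4,5])
  i=5: ✗ (none in [5,6])
  i=6: ✗ (none in [6,7])
  i=7: ✗ (none in [7,8])
  i=8: ✗ (none in [8,9])
  i=9: ✗ (none in [9,10])
  i=10: ✗ (none in [10,11])
  i=11: ✗ (none in [11,12])
Positions where it holds: {0} → 1.

1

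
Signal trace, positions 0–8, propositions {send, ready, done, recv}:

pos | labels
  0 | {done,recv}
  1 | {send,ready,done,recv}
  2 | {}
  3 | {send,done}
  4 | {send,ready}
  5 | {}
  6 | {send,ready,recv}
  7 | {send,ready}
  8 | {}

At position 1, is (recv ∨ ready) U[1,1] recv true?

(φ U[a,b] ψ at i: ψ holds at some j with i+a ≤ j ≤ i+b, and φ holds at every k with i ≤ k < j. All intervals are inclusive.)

Need some j in [2,2] with recv, and (recv ∨ ready) at every k in [1,j-1].
  j=2: recv false.
No j in the window works → until fails.

False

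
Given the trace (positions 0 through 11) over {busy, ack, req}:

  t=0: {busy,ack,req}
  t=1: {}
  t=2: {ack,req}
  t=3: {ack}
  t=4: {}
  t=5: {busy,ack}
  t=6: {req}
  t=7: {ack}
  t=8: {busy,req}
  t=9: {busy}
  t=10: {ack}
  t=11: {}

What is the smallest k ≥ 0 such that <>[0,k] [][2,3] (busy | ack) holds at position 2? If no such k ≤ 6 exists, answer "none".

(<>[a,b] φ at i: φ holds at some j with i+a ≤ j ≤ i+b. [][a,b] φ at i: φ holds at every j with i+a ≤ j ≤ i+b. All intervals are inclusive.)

Scan j = 2,3,… for [][2,3] (busy | ack):
  j=2: fails
  j=3: fails
  j=4: fails
  j=5: holds
First hit at j=5, so smallest k = 5-2 = 3.

3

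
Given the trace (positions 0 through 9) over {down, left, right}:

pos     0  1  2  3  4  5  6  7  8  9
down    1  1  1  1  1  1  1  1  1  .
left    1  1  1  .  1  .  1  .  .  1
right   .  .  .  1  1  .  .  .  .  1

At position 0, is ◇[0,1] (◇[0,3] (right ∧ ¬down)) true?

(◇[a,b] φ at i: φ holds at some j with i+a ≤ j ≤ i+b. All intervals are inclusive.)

No

Check ◇[0,3] (right ∧ ¬down) at each j in [0,1]:
  j=0: fails (none in [0,3])
  j=1: fails (none in [1,4])
No position in the window satisfies it → formula fails.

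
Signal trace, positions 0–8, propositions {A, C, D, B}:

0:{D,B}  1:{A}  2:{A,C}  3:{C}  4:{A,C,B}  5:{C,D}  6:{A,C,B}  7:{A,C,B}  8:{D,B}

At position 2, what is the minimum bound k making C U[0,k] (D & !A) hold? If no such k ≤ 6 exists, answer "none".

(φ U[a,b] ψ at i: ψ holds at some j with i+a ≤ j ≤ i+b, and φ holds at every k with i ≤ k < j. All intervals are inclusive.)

3

Need earliest j ≥ 2 with (D & !A), and C at every k in [2,j-1].
  j=2: rhs fails.
  j=3: rhs fails.
  j=4: rhs fails.
  j=5: rhs holds; lhs holds on [2,4]. k = 3.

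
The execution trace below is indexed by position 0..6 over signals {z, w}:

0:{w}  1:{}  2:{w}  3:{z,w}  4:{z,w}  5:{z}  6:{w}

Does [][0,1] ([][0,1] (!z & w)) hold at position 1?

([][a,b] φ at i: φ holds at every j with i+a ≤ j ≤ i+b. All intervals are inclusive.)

False

Check [][0,1] (!z & w) at every j in [1,2]:
  j=1: fails at 1
  j=2: fails at 3
Fails at j=1 → formula fails.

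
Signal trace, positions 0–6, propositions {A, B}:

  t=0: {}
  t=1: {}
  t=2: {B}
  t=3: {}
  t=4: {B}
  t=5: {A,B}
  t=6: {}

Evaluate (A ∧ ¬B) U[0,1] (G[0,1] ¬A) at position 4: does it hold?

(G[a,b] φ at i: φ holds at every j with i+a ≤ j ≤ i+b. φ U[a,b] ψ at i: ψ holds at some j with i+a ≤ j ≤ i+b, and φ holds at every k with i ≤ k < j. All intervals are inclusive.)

Need some j in [4,5] with G[0,1] ¬A, and (A ∧ ¬B) at every k in [4,j-1].
  j=4: G[0,1] ¬A — fails at 5.
  j=5: G[0,1] ¬A — fails at 5.
No j in the window works → until fails.

No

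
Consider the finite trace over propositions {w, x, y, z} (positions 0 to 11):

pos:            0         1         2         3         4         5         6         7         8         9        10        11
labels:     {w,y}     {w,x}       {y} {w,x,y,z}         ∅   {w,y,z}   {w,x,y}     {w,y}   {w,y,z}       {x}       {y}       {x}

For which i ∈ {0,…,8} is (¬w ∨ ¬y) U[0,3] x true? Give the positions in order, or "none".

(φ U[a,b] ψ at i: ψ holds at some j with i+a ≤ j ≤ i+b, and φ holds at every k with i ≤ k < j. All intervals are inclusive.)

Evaluate at each i in [0,8]:
  i=0: ✗ (lhs fails at k=0 before rhs at j=1)
  i=1: ✓ (rhs at j=1)
  i=2: ✓ (rhs at j=3; lhs holds on [2,2])
  i=3: ✓ (rhs at j=3)
  i=4: ✗ (lhs fails at k=5 before rhs at j=6)
  i=5: ✗ (lhs fails at k=5 before rhs at j=6)
  i=6: ✓ (rhs at j=6)
  i=7: ✗ (lhs fails at k=7 before rhs at j=9)
  i=8: ✗ (lhs fails at k=8 before rhs at j=9)

1, 2, 3, 6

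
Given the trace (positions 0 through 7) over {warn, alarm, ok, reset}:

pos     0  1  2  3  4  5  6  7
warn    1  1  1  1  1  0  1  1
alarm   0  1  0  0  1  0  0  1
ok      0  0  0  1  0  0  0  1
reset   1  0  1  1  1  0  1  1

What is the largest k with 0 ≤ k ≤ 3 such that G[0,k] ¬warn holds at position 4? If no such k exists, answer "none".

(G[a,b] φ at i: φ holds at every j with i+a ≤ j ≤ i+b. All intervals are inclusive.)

none

¬warn must hold from j=4 onward; find where it first fails.
  j=4: fails → no k works.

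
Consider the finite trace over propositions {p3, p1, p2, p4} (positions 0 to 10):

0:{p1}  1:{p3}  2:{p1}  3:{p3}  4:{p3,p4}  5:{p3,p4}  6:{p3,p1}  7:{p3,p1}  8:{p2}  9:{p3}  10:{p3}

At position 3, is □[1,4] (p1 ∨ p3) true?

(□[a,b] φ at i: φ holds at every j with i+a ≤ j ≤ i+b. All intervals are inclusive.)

Yes

Check (p1 ∨ p3) at every j in [4,7]:
  j=4: true
  j=5: true
  j=6: true
  j=7: true
All positions satisfy it → formula holds.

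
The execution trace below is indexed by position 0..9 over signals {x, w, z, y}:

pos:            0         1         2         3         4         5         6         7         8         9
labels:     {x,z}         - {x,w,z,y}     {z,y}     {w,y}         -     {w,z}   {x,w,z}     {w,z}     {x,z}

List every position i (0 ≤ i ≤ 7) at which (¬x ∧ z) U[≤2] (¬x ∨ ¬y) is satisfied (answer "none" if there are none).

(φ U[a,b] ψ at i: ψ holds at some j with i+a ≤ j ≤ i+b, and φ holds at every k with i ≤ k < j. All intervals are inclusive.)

Evaluate at each i in [0,7]:
  i=0: ✓ (rhs at j=0)
  i=1: ✓ (rhs at j=1)
  i=2: ✗ (lhs fails at k=2 before rhs at j=3)
  i=3: ✓ (rhs at j=3)
  i=4: ✓ (rhs at j=4)
  i=5: ✓ (rhs at j=5)
  i=6: ✓ (rhs at j=6)
  i=7: ✓ (rhs at j=7)

0, 1, 3, 4, 5, 6, 7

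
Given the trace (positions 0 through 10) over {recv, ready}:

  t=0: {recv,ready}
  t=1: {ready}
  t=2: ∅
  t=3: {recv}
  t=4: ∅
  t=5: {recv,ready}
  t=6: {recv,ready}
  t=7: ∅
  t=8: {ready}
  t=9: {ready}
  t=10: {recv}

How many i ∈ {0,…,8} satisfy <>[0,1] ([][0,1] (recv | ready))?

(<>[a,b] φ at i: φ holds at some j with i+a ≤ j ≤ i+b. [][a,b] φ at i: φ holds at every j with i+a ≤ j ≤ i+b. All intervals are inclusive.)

5

Evaluate at each i in [0,8]:
  i=0: ✓ (witness j=0)
  i=1: ✗ (none in [1,2])
  i=2: ✗ (none in [2,3])
  i=3: ✗ (none in [3,4])
  i=4: ✓ (witness j=5)
  i=5: ✓ (witness j=5)
  i=6: ✗ (none in [6,7])
  i=7: ✓ (witness j=8)
  i=8: ✓ (witness j=8)
Positions where it holds: {0, 4, 5, 7, 8} → 5.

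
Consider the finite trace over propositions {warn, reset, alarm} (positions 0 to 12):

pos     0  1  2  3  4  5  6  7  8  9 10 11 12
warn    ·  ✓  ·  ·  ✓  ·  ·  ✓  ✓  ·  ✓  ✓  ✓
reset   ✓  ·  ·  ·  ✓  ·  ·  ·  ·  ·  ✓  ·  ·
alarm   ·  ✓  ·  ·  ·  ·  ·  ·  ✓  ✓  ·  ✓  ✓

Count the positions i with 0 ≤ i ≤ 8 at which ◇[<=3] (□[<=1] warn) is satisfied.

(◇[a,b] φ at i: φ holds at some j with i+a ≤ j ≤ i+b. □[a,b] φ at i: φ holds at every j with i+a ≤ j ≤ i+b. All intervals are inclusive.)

5

Evaluate at each i in [0,8]:
  i=0: ✗ (none in [0,3])
  i=1: ✗ (none in [1,4])
  i=2: ✗ (none in [2,5])
  i=3: ✗ (none in [3,6])
  i=4: ✓ (witness j=7)
  i=5: ✓ (witness j=7)
  i=6: ✓ (witness j=7)
  i=7: ✓ (witness j=7)
  i=8: ✓ (witness j=10)
Positions where it holds: {4, 5, 6, 7, 8} → 5.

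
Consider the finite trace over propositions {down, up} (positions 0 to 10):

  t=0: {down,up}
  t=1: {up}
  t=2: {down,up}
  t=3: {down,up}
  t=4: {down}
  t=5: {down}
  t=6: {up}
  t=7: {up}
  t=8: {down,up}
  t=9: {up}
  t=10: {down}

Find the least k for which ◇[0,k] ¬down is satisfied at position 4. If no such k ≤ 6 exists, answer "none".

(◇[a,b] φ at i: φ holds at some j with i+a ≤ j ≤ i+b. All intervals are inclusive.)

2

Scan j = 4,5,… for ¬down:
  j=4: fails
  j=5: fails
  j=6: holds
First hit at j=6, so smallest k = 6-4 = 2.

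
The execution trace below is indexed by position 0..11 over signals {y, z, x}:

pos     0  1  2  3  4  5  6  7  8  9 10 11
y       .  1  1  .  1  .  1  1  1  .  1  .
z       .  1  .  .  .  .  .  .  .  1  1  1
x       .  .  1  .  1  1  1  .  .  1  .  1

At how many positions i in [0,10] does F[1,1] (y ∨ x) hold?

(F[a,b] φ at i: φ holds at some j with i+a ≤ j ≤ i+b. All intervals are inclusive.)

10

Evaluate at each i in [0,10]:
  i=0: ✓ (witness j=1)
  i=1: ✓ (witness j=2)
  i=2: ✗ (none in [3,3])
  i=3: ✓ (witness j=4)
  i=4: ✓ (witness j=5)
  i=5: ✓ (witness j=6)
  i=6: ✓ (witness j=7)
  i=7: ✓ (witness j=8)
  i=8: ✓ (witness j=9)
  i=9: ✓ (witness j=10)
  i=10: ✓ (witness j=11)
Positions where it holds: {0, 1, 3, 4, 5, 6, 7, 8, 9, 10} → 10.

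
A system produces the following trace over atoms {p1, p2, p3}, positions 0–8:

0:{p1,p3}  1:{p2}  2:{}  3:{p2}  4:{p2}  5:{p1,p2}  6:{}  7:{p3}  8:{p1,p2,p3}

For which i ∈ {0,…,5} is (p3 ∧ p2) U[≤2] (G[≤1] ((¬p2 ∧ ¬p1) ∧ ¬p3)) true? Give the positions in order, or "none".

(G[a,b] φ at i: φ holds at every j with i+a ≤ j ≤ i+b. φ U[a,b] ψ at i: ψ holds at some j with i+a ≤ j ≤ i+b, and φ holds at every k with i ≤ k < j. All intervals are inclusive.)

Evaluate at each i in [0,5]:
  i=0: ✗ (no rhs in [0,2])
  i=1: ✗ (no rhs in [1,3])
  i=2: ✗ (no rhs in [2,4])
  i=3: ✗ (no rhs in [3,5])
  i=4: ✗ (no rhs in [4,6])
  i=5: ✗ (no rhs in [5,7])

none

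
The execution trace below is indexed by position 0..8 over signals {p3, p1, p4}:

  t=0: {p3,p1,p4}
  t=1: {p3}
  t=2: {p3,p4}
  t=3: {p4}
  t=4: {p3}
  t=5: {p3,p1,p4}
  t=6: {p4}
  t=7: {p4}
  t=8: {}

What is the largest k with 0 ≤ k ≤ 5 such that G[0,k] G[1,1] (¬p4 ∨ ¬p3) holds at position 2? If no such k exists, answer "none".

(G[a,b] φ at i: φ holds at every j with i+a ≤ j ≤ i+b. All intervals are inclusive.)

G[1,1] (¬p4 ∨ ¬p3) must hold from j=2 onward; find where it first fails.
  j=2: holds
  j=3: holds
  j=4: fails
Holds on [2,3], so largest k = 1.

1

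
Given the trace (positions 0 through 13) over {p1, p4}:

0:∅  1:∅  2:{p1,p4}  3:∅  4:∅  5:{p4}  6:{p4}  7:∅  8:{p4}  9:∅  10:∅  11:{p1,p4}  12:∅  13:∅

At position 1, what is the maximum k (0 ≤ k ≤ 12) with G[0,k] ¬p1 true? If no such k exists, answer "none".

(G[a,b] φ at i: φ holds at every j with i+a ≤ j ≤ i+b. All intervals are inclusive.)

¬p1 must hold from j=1 onward; find where it first fails.
  j=1: holds
  j=2: fails
Holds on [1,1], so largest k = 0.

0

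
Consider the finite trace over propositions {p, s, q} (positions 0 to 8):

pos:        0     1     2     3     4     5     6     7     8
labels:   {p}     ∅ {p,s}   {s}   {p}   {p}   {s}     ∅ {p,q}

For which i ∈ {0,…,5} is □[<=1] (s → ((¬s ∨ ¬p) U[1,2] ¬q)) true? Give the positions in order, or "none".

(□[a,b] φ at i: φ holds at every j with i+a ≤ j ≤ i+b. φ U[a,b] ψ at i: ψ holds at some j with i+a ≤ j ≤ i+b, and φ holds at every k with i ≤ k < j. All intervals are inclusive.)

Evaluate at each i in [0,5]:
  i=0: ✓ (all of [0,1])
  i=1: ✗ (fails at j=2)
  i=2: ✗ (fails at j=2)
  i=3: ✓ (all of [3,4])
  i=4: ✓ (all of [4,5])
  i=5: ✓ (all of [5,6])

0, 3, 4, 5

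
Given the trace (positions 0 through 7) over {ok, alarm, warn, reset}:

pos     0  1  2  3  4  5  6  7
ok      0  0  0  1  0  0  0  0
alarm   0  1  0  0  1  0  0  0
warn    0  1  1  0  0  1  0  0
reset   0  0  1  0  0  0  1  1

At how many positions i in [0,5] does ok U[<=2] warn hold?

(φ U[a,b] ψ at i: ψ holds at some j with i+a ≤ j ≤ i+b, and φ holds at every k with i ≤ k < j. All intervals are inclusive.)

3

Evaluate at each i in [0,5]:
  i=0: ✗ (lhs fails at k=0 before rhs at j=1)
  i=1: ✓ (rhs at j=1)
  i=2: ✓ (rhs at j=2)
  i=3: ✗ (lhs fails at k=4 before rhs at j=5)
  i=4: ✗ (lhs fails at k=4 before rhs at j=5)
  i=5: ✓ (rhs at j=5)
Positions where it holds: {1, 2, 5} → 3.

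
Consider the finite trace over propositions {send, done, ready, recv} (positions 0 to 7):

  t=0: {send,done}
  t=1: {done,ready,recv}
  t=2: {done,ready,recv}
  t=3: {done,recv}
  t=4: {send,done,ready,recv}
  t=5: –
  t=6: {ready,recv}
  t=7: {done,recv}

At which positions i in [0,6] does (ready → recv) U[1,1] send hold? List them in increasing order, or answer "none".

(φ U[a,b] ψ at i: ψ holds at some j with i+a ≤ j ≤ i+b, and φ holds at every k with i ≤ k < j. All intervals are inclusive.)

3

Evaluate at each i in [0,6]:
  i=0: ✗ (no rhs in [1,1])
  i=1: ✗ (no rhs in [2,2])
  i=2: ✗ (no rhs in [3,3])
  i=3: ✓ (rhs at j=4; lhs holds on [3,3])
  i=4: ✗ (no rhs in [5,5])
  i=5: ✗ (no rhs in [6,6])
  i=6: ✗ (no rhs in [7,7])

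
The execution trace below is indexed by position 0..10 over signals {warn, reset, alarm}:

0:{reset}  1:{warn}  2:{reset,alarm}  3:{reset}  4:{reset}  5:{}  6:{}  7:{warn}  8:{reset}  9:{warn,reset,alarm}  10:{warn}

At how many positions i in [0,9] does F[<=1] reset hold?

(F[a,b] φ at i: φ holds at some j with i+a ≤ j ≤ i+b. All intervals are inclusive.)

8

Evaluate at each i in [0,9]:
  i=0: ✓ (witness j=0)
  i=1: ✓ (witness j=2)
  i=2: ✓ (witness j=2)
  i=3: ✓ (witness j=3)
  i=4: ✓ (witness j=4)
  i=5: ✗ (none in [5,6])
  i=6: ✗ (none in [6,7])
  i=7: ✓ (witness j=8)
  i=8: ✓ (witness j=8)
  i=9: ✓ (witness j=9)
Positions where it holds: {0, 1, 2, 3, 4, 7, 8, 9} → 8.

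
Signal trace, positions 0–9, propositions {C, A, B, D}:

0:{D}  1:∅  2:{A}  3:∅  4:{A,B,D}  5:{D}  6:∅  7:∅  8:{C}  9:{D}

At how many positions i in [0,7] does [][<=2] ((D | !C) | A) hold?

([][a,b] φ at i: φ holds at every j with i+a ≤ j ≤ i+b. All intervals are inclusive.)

6

Evaluate at each i in [0,7]:
  i=0: ✓ (all of [0,2])
  i=1: ✓ (all of [1,3])
  i=2: ✓ (all of [2,4])
  i=3: ✓ (all of [3,5])
  i=4: ✓ (all of [4,6])
  i=5: ✓ (all of [5,7])
  i=6: ✗ (fails at j=8)
  i=7: ✗ (fails at j=8)
Positions where it holds: {0, 1, 2, 3, 4, 5} → 6.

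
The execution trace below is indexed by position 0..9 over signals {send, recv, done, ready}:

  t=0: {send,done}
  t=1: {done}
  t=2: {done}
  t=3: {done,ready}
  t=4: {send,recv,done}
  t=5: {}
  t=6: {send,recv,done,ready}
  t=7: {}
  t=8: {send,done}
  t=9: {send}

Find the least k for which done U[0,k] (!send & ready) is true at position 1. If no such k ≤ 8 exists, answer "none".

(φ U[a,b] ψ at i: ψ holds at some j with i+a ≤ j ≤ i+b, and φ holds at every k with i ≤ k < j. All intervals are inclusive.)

2

Need earliest j ≥ 1 with (!send & ready), and done at every k in [1,j-1].
  j=1: rhs fails.
  j=2: rhs fails.
  j=3: rhs holds; lhs holds on [1,2]. k = 2.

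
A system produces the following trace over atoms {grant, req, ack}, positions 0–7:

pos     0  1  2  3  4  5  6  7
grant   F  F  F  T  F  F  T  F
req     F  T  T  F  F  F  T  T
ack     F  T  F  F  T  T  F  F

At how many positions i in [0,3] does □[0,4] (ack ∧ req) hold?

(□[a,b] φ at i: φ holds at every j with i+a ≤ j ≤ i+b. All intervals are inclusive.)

Evaluate at each i in [0,3]:
  i=0: ✗ (fails at j=0)
  i=1: ✗ (fails at j=2)
  i=2: ✗ (fails at j=2)
  i=3: ✗ (fails at j=3)
Positions where it holds: {} → 0.

0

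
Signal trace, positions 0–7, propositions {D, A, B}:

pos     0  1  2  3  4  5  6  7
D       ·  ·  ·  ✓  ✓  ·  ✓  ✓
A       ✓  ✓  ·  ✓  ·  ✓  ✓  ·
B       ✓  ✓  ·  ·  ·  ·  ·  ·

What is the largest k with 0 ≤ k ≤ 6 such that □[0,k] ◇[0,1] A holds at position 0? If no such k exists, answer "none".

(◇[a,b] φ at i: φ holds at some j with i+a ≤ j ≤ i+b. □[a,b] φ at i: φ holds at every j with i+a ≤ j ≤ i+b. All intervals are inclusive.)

◇[0,1] A must hold from j=0 onward; find where it first fails.
  j=0: holds
  j=1: holds
  j=2: holds
  j=3: holds
  j=4: holds
  j=5: holds
  j=6: holds
Holds through j=6; largest k = 6.

6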